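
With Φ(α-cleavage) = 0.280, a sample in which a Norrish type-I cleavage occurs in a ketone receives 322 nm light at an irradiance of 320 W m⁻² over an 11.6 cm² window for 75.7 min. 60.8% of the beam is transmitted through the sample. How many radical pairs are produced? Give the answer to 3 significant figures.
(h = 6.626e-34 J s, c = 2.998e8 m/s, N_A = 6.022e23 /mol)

3.00e20 radical pairs

Photon energy at 322 nm: hc/λ = (6.626e-34)(2.998e8)/(322e-9) = 6.169e-19 J.
Energy delivered: (320 W m⁻²)(11.6e-4 m²)(4542 s) = 1686 J.
Photons incident: 1686 / 6.169e-19 = 2.733e21, i.e. 2.733e21/6.022e23 = 0.004538 mol.
Fraction absorbed: 1 − 60.8/100 = 0.3920.
Photons absorbed: 0.3920 × 0.004538 = 0.001779 mol.
Product: Φ × n_abs = 0.280 × 0.001779 = 4.981e-4 mol.
As a count: 4.981e-4 × 6.022e23 = 3.00e20.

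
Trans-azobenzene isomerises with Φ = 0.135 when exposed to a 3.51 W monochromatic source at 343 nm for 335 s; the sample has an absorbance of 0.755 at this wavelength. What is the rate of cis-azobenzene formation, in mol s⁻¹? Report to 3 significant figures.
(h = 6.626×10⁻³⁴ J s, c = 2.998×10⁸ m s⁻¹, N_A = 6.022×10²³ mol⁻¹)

Photon energy at 343 nm: hc/λ = (6.626×10⁻³⁴)(2.998×10⁸)/(343×10⁻⁹) = 5.791×10⁻¹⁹ J.
Energy delivered: (3.51 W)(335 s) = 1176 J.
Photons incident: 1176 / 5.791×10⁻¹⁹ = 2.031×10²¹, i.e. 2.031×10²¹/6.022×10²³ = 0.003373 mol.
Fraction absorbed: 1 − 10^(−0.755) = 0.8242.
Photons absorbed: 0.8242 × 0.003373 = 0.002780 mol.
Product formed: 0.135 × 0.002780 = 3.753×10⁻⁴ mol.
Rate: 3.753×10⁻⁴ / 335 s = 1.12×10⁻⁶ mol s⁻¹.

1.12×10⁻⁶ mol s⁻¹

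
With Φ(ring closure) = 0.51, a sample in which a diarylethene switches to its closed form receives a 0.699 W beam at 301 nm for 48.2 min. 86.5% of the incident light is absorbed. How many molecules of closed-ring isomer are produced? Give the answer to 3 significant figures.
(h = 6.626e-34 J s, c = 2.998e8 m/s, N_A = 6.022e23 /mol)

Photon energy at 301 nm: hc/λ = (6.626e-34)(2.998e8)/(301e-9) = 6.600e-19 J.
Energy delivered: (0.699 W)(2892 s) = 2022 J.
Photons incident: 2022 / 6.600e-19 = 3.064e21, i.e. 3.064e21/6.022e23 = 0.005088 mol.
Photons absorbed: 0.865 × 0.005088 = 0.004401 mol.
Product: Φ × n_abs = 0.51 × 0.004401 = 0.002245 mol.
As a count: 0.002245 × 6.022e23 = 1.35e21.

1.35e21 molecules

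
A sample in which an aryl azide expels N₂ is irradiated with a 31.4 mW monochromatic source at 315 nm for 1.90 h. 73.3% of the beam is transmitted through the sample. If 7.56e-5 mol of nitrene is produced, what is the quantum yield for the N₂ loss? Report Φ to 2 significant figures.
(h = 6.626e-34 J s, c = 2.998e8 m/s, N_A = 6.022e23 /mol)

Φ = 0.50

Photon energy at 315 nm: hc/λ = (6.626e-34)(2.998e8)/(315e-9) = 6.306e-19 J.
Energy delivered: (31.4 mW)(6840 s) = 214.8 J.
Photons incident: 214.8 / 6.306e-19 = 3.406e20, i.e. 3.406e20/6.022e23 = 5.656e-4 mol.
Fraction absorbed: 1 − 73.3/100 = 0.2670.
Photons absorbed: 0.2670 × 5.656e-4 = 1.510e-4 mol.
Φ = 7.56e-5 mol / 1.510e-4 mol photons = 0.50.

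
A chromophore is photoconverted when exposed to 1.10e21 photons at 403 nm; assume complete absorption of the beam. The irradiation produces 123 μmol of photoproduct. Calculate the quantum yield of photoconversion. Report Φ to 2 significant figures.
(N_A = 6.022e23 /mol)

Product: 123 μmol = 1.23e-4 mol.
Moles of photons: 1.10e21 / 6.022e23 = 0.001827 mol.
Φ = 1.23e-4 mol / 0.001827 mol photons = 0.067.

Φ = 0.067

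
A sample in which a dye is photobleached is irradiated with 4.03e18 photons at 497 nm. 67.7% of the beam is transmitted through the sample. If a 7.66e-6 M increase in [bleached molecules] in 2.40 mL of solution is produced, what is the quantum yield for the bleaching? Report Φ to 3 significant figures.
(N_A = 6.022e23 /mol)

Product: (7.66e-6 M)(0.0024 L) = 1.838e-8 mol.
Moles of photons: 4.03e18 / 6.022e23 = 6.692e-6 mol.
Fraction absorbed: 1 − 67.7/100 = 0.3230.
Photons absorbed: 0.3230 × 6.692e-6 = 2.162e-6 mol.
Φ = 1.838e-8 mol / 2.162e-6 mol photons = 0.00850.

Φ = 0.00850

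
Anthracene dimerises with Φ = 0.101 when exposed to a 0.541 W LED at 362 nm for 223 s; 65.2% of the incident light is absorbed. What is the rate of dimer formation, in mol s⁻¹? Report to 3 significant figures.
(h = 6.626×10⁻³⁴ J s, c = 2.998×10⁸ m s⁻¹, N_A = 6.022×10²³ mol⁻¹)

Photon energy at 362 nm: hc/λ = (6.626×10⁻³⁴)(2.998×10⁸)/(362×10⁻⁹) = 5.487×10⁻¹⁹ J.
Energy delivered: (0.541 W)(223 s) = 120.6 J.
Photons incident: 120.6 / 5.487×10⁻¹⁹ = 2.198×10²⁰, i.e. 2.198×10²⁰/6.022×10²³ = 3.650×10⁻⁴ mol.
Photons absorbed: 0.652 × 3.650×10⁻⁴ = 2.380×10⁻⁴ mol.
Product formed: 0.101 × 2.380×10⁻⁴ = 2.404×10⁻⁵ mol.
Rate: 2.404×10⁻⁵ / 223 s = 1.08×10⁻⁷ mol s⁻¹.

1.08×10⁻⁷ mol s⁻¹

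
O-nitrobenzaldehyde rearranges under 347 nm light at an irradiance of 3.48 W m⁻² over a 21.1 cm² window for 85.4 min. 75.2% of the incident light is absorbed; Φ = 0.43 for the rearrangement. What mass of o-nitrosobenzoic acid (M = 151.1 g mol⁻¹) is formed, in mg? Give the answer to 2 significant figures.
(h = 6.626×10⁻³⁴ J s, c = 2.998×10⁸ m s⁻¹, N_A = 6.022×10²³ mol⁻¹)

5.3 mg

Photon energy at 347 nm: hc/λ = (6.626×10⁻³⁴)(2.998×10⁸)/(347×10⁻⁹) = 5.725×10⁻¹⁹ J.
Energy delivered: (3.48 W m⁻²)(21.1×10⁻⁴ m²)(5124 s) = 37.62 J.
Photons incident: 37.62 / 5.725×10⁻¹⁹ = 6.571×10¹⁹, i.e. 6.571×10¹⁹/6.022×10²³ = 1.091×10⁻⁴ mol.
Photons absorbed: 0.752 × 1.091×10⁻⁴ = 8.204×10⁻⁵ mol.
Product: Φ × n_abs = 0.43 × 8.204×10⁻⁵ = 3.528×10⁻⁵ mol.
Mass: 3.528×10⁻⁵ × 151.1 = 0.005331 g = 5.3 mg.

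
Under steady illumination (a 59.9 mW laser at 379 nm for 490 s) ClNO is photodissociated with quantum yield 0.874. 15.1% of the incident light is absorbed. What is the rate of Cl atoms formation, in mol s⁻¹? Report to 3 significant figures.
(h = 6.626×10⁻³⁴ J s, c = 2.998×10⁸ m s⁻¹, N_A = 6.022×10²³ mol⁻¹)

2.50×10⁻⁸ mol s⁻¹

Photon energy at 379 nm: hc/λ = (6.626×10⁻³⁴)(2.998×10⁸)/(379×10⁻⁹) = 5.241×10⁻¹⁹ J.
Energy delivered: (59.9 mW)(490 s) = 29.35 J.
Photons incident: 29.35 / 5.241×10⁻¹⁹ = 5.600×10¹⁹, i.e. 5.600×10¹⁹/6.022×10²³ = 9.299×10⁻⁵ mol.
Photons absorbed: 0.151 × 9.299×10⁻⁵ = 1.404×10⁻⁵ mol.
Product formed: 0.874 × 1.404×10⁻⁵ = 1.227×10⁻⁵ mol.
Rate: 1.227×10⁻⁵ / 490 s = 2.50×10⁻⁸ mol s⁻¹.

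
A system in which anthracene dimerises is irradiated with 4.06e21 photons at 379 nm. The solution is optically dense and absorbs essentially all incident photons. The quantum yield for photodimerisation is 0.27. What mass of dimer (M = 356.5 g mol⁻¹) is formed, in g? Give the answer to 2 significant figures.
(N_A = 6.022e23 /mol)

Moles of photons: 4.06e21 / 6.022e23 = 0.006742 mol.
Product: Φ × n_abs = 0.27 × 0.006742 = 0.001820 mol.
Mass: 0.001820 × 356.5 = 0.6488 g = 0.65 g.

0.65 g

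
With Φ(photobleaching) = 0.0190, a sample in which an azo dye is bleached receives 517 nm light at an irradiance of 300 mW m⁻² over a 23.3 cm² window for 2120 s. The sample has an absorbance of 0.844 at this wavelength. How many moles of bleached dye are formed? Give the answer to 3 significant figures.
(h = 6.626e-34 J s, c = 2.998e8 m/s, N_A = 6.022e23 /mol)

Photon energy at 517 nm: hc/λ = (6.626e-34)(2.998e8)/(517e-9) = 3.842e-19 J.
Energy delivered: (300 mW m⁻²)(23.3e-4 m²)(2120 s) = 1.482 J.
Photons incident: 1.482 / 3.842e-19 = 3.857e18, i.e. 3.857e18/6.022e23 = 6.405e-6 mol.
Fraction absorbed: 1 − 10^(−0.844) = 0.8568.
Photons absorbed: 0.8568 × 6.405e-6 = 5.488e-6 mol.
Product: Φ × n_abs = 0.0190 × 5.488e-6 = 1.043e-7 mol.

1.04e-7 mol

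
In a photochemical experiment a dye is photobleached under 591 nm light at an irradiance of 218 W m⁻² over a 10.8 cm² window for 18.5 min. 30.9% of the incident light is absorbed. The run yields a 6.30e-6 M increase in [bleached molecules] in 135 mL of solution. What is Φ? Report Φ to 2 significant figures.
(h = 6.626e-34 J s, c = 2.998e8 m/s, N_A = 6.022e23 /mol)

Product: (6.30e-6 M)(0.135 L) = 8.505e-7 mol.
Photon energy at 591 nm: hc/λ = (6.626e-34)(2.998e8)/(591e-9) = 3.361e-19 J.
Energy delivered: (218 W m⁻²)(10.8e-4 m²)(1110 s) = 261.3 J.
Photons incident: 261.3 / 3.361e-19 = 7.774e20, i.e. 7.774e20/6.022e23 = 0.001291 mol.
Photons absorbed: 0.309 × 0.001291 = 3.989e-4 mol.
Φ = 8.505e-7 mol / 3.989e-4 mol photons = 0.0021.

Φ = 0.0021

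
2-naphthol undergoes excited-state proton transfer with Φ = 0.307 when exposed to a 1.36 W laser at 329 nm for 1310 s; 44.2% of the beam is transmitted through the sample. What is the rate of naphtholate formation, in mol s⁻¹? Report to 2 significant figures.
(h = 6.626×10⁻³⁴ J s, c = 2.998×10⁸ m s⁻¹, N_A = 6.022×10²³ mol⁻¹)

Photon energy at 329 nm: hc/λ = (6.626×10⁻³⁴)(2.998×10⁸)/(329×10⁻⁹) = 6.038×10⁻¹⁹ J.
Energy delivered: (1.36 W)(1310 s) = 1782 J.
Photons incident: 1782 / 6.038×10⁻¹⁹ = 2.951×10²¹, i.e. 2.951×10²¹/6.022×10²³ = 0.004900 mol.
Fraction absorbed: 1 − 44.2/100 = 0.5580.
Photons absorbed: 0.5580 × 0.004900 = 0.002734 mol.
Product formed: 0.307 × 0.002734 = 8.393×10⁻⁴ mol.
Rate: 8.393×10⁻⁴ / 1310 s = 6.4×10⁻⁷ mol s⁻¹.

6.4×10⁻⁷ mol s⁻¹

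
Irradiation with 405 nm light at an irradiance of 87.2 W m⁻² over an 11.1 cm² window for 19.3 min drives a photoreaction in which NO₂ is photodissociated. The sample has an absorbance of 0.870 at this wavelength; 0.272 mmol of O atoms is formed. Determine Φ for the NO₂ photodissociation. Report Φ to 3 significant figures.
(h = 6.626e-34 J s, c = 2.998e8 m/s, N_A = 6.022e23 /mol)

Φ = 0.829

Product: 0.272 mmol = 2.72e-4 mol.
Photon energy at 405 nm: hc/λ = (6.626e-34)(2.998e8)/(405e-9) = 4.905e-19 J.
Energy delivered: (87.2 W m⁻²)(11.1e-4 m²)(1158 s) = 112.1 J.
Photons incident: 112.1 / 4.905e-19 = 2.285e20, i.e. 2.285e20/6.022e23 = 3.794e-4 mol.
Fraction absorbed: 1 − 10^(−0.870) = 0.8651.
Photons absorbed: 0.8651 × 3.794e-4 = 3.282e-4 mol.
Φ = 2.72e-4 mol / 3.282e-4 mol photons = 0.829.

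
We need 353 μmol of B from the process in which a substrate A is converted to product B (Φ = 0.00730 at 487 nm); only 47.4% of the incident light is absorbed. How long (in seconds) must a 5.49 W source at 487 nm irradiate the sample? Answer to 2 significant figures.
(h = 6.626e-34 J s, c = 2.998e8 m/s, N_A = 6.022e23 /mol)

t ≈ 4600 s

Product: 353 μmol = 3.53e-4 mol.
Photons that must be absorbed: 3.53e-4 / 0.00730 = 0.04836 mol.
Incident photons needed: 0.04836 / 0.474 = 0.1020 mol.
Photon energy: hc/λ = 4.079e-19 J; per mole, 2.456e5 J mol⁻¹.
Energy required: 0.1020 × 2.456e5 = 2.505e4 J.
Time: 2.505e4 J / 5.49 W = 4600 s.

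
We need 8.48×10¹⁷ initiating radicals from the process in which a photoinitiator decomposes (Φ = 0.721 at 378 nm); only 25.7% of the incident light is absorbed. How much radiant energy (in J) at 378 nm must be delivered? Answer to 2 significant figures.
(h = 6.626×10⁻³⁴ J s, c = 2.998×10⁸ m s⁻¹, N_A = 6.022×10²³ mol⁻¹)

2.4 J

Product: 8.48×10¹⁷ / 6.022×10²³ = 1.408×10⁻⁶ mol.
Photons that must be absorbed: 1.408×10⁻⁶ / 0.721 = 1.953×10⁻⁶ mol.
Incident photons needed: 1.953×10⁻⁶ / 0.257 = 7.599×10⁻⁶ mol.
Photon energy: hc/λ = 5.255×10⁻¹⁹ J; per mole, 3.165×10⁵ J mol⁻¹.
Energy required: 7.599×10⁻⁶ × 3.165×10⁵ = 2.4 J.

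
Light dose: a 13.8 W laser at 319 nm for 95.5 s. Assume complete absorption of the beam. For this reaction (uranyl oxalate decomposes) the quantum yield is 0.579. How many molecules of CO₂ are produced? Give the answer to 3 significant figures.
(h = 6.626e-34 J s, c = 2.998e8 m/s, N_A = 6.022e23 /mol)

1.23e21 molecules

Photon energy at 319 nm: hc/λ = (6.626e-34)(2.998e8)/(319e-9) = 6.227e-19 J.
Energy delivered: (13.8 W)(95.5 s) = 1318 J.
Photons incident: 1318 / 6.227e-19 = 2.117e21, i.e. 2.117e21/6.022e23 = 0.003515 mol.
Product: Φ × n_abs = 0.579 × 0.003515 = 0.002035 mol.
As a count: 0.002035 × 6.022e23 = 1.23e21.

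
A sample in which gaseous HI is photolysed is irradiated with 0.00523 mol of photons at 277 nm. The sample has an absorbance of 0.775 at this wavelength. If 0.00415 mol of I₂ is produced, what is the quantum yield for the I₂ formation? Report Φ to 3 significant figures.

Φ = 0.954

Fraction absorbed: 1 − 10^(−0.775) = 0.8321.
Photons absorbed: 0.8321 × 0.00523 = 0.004352 mol.
Φ = 0.00415 mol / 0.004352 mol photons = 0.954.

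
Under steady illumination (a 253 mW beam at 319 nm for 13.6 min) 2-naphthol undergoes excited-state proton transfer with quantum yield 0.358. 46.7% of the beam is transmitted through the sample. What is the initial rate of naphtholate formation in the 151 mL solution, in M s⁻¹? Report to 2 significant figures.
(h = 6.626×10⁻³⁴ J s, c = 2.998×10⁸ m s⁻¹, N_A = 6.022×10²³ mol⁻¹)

8.5×10⁻⁷ M s⁻¹

Photon energy at 319 nm: hc/λ = (6.626×10⁻³⁴)(2.998×10⁸)/(319×10⁻⁹) = 6.227×10⁻¹⁹ J.
Energy delivered: (253 mW)(816 s) = 206.4 J.
Photons incident: 206.4 / 6.227×10⁻¹⁹ = 3.315×10²⁰, i.e. 3.315×10²⁰/6.022×10²³ = 5.505×10⁻⁴ mol.
Fraction absorbed: 1 − 46.7/100 = 0.5330.
Photons absorbed: 0.5330 × 5.505×10⁻⁴ = 2.934×10⁻⁴ mol.
Product formed: 0.358 × 2.934×10⁻⁴ = 1.050×10⁻⁴ mol.
Rate: 1.050×10⁻⁴ mol / (816 s × 0.151 L) = 8.5×10⁻⁷ M s⁻¹.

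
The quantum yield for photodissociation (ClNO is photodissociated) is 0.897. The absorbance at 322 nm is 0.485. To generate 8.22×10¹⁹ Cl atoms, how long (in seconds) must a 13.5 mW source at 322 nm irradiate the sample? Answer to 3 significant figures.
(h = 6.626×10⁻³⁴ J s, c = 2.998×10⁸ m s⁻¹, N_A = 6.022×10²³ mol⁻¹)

t ≈ 6230 s

Product: 8.22×10¹⁹ / 6.022×10²³ = 1.365×10⁻⁴ mol.
Photons that must be absorbed: 1.365×10⁻⁴ / 0.897 = 1.522×10⁻⁴ mol.
Fraction absorbed: 1 − 10^(−0.485) = 0.6727.
Incident photons needed: 1.522×10⁻⁴ / 0.6727 = 2.263×10⁻⁴ mol.
Photon energy: hc/λ = 6.169×10⁻¹⁹ J; per mole, 3.715×10⁵ J mol⁻¹.
Energy required: 2.263×10⁻⁴ × 3.715×10⁵ = 84.07 J.
Time: 84.07 J / 0.0135 W = 6230 s.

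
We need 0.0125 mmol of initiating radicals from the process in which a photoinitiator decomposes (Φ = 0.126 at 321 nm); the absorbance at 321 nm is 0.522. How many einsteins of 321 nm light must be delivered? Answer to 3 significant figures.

1.42×10⁻⁴ einstein

Product: 0.0125 mmol = 1.25×10⁻⁵ mol.
Photons that must be absorbed: 1.25×10⁻⁵ / 0.126 = 9.921×10⁻⁵ mol.
Fraction absorbed: 1 − 10^(−0.522) = 0.6994.
Incident photons needed: 9.921×10⁻⁵ / 0.6994 = 1.419×10⁻⁴ mol.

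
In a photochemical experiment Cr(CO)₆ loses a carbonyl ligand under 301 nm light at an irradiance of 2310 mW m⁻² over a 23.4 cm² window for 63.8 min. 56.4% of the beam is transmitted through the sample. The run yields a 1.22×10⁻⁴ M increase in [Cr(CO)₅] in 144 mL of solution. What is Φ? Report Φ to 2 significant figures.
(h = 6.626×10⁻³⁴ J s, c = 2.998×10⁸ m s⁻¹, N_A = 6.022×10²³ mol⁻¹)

Φ = 0.77

Product: (1.22×10⁻⁴ M)(0.144 L) = 1.757×10⁻⁵ mol.
Photon energy at 301 nm: hc/λ = (6.626×10⁻³⁴)(2.998×10⁸)/(301×10⁻⁹) = 6.600×10⁻¹⁹ J.
Energy delivered: (2310 mW m⁻²)(23.4×10⁻⁴ m²)(3828 s) = 20.69 J.
Photons incident: 20.69 / 6.600×10⁻¹⁹ = 3.135×10¹⁹, i.e. 3.135×10¹⁹/6.022×10²³ = 5.206×10⁻⁵ mol.
Fraction absorbed: 1 − 56.4/100 = 0.4360.
Photons absorbed: 0.4360 × 5.206×10⁻⁵ = 2.270×10⁻⁵ mol.
Φ = 1.757×10⁻⁵ mol / 2.270×10⁻⁵ mol photons = 0.77.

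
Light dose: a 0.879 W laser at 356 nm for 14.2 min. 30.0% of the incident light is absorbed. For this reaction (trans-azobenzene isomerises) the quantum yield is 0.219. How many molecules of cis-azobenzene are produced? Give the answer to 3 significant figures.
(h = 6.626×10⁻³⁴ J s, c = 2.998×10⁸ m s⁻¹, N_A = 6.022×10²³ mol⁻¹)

8.82×10¹⁹ molecules

Photon energy at 356 nm: hc/λ = (6.626×10⁻³⁴)(2.998×10⁸)/(356×10⁻⁹) = 5.580×10⁻¹⁹ J.
Energy delivered: (0.879 W)(852 s) = 748.9 J.
Photons incident: 748.9 / 5.580×10⁻¹⁹ = 1.342×10²¹, i.e. 1.342×10²¹/6.022×10²³ = 0.002228 mol.
Photons absorbed: 0.300 × 0.002228 = 6.684×10⁻⁴ mol.
Product: Φ × n_abs = 0.219 × 6.684×10⁻⁴ = 1.464×10⁻⁴ mol.
As a count: 1.464×10⁻⁴ × 6.022×10²³ = 8.82×10¹⁹.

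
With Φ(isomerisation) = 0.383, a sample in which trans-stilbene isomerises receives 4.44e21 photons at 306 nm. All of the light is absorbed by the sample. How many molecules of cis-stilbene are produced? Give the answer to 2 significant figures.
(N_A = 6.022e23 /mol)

1.7e21 molecules

Moles of photons: 4.44e21 / 6.022e23 = 0.007373 mol.
Product: Φ × n_abs = 0.383 × 0.007373 = 0.002824 mol.
As a count: 0.002824 × 6.022e23 = 1.7e21.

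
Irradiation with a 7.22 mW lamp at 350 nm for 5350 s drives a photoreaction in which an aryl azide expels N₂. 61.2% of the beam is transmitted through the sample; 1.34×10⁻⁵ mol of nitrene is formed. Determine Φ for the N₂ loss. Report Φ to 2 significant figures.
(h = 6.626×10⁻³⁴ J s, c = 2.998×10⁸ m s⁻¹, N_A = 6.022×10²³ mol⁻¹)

Photon energy at 350 nm: hc/λ = (6.626×10⁻³⁴)(2.998×10⁸)/(350×10⁻⁹) = 5.676×10⁻¹⁹ J.
Energy delivered: (7.22 mW)(5350 s) = 38.63 J.
Photons incident: 38.63 / 5.676×10⁻¹⁹ = 6.806×10¹⁹, i.e. 6.806×10¹⁹/6.022×10²³ = 1.130×10⁻⁴ mol.
Fraction absorbed: 1 − 61.2/100 = 0.3880.
Photons absorbed: 0.3880 × 1.130×10⁻⁴ = 4.384×10⁻⁵ mol.
Φ = 1.34×10⁻⁵ mol / 4.384×10⁻⁵ mol photons = 0.31.

Φ = 0.31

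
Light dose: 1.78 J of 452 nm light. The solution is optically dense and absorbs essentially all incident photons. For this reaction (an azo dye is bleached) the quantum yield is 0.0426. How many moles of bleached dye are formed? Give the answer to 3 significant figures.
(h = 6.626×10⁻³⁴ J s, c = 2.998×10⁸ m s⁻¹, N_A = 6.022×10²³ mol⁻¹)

2.87×10⁻⁷ mol

Photon energy at 452 nm: hc/λ = (6.626×10⁻³⁴)(2.998×10⁸)/(452×10⁻⁹) = 4.395×10⁻¹⁹ J.
Photons incident: 1.78 / 4.395×10⁻¹⁹ = 4.050×10¹⁸, i.e. 4.050×10¹⁸/6.022×10²³ = 6.725×10⁻⁶ mol.
Product: Φ × n_abs = 0.0426 × 6.725×10⁻⁶ = 2.865×10⁻⁷ mol.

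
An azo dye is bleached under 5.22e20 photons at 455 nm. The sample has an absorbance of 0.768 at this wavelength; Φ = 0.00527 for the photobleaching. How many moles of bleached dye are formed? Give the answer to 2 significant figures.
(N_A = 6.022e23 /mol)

3.8e-6 mol

Moles of photons: 5.22e20 / 6.022e23 = 8.668e-4 mol.
Fraction absorbed: 1 − 10^(−0.768) = 0.8294.
Photons absorbed: 0.8294 × 8.668e-4 = 7.189e-4 mol.
Product: Φ × n_abs = 0.00527 × 7.189e-4 = 3.789e-6 mol.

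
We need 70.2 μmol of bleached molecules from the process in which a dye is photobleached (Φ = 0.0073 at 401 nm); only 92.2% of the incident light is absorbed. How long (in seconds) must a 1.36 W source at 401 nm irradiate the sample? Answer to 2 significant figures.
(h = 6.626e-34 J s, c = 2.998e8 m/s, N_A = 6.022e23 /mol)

t ≈ 2300 s

Product: 70.2 μmol = 7.02e-5 mol.
Photons that must be absorbed: 7.02e-5 / 0.0073 = 0.009616 mol.
Incident photons needed: 0.009616 / 0.922 = 0.01043 mol.
Photon energy: hc/λ = 4.954e-19 J; per mole, 2.983e5 J mol⁻¹.
Energy required: 0.01043 × 2.983e5 = 3111 J.
Time: 3111 J / 1.36 W = 2300 s.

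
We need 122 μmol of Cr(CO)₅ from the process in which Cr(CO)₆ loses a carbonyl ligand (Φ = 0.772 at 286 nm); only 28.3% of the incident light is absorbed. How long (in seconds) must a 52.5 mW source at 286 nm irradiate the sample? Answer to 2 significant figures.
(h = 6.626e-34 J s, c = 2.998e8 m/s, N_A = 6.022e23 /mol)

t ≈ 4400 s

Product: 122 μmol = 1.22e-4 mol.
Photons that must be absorbed: 1.22e-4 / 0.772 = 1.580e-4 mol.
Incident photons needed: 1.580e-4 / 0.283 = 5.583e-4 mol.
Photon energy: hc/λ = 6.946e-19 J; per mole, 4.183e5 J mol⁻¹.
Energy required: 5.583e-4 × 4.183e5 = 233.5 J.
Time: 233.5 J / 0.0525 W = 4400 s.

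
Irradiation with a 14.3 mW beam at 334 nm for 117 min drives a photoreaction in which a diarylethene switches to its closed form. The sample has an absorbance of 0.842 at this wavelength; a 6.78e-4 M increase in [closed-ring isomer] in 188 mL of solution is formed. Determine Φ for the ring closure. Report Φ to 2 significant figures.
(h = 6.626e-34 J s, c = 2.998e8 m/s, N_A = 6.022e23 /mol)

Product: (6.78e-4 M)(0.188 L) = 1.275e-4 mol.
Photon energy at 334 nm: hc/λ = (6.626e-34)(2.998e8)/(334e-9) = 5.948e-19 J.
Energy delivered: (14.3 mW)(7020 s) = 100.4 J.
Photons incident: 100.4 / 5.948e-19 = 1.688e20, i.e. 1.688e20/6.022e23 = 2.803e-4 mol.
Fraction absorbed: 1 − 10^(−0.842) = 0.8561.
Photons absorbed: 0.8561 × 2.803e-4 = 2.400e-4 mol.
Φ = 1.275e-4 mol / 2.400e-4 mol photons = 0.53.

Φ = 0.53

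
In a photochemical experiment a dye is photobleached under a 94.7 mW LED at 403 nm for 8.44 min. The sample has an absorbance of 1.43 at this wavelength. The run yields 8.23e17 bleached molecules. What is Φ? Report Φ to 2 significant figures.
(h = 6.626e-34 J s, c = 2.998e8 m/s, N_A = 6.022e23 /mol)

Φ = 0.0088

Product: 8.23e17 / 6.022e23 = 1.367e-6 mol.
Photon energy at 403 nm: hc/λ = (6.626e-34)(2.998e8)/(403e-9) = 4.929e-19 J.
Energy delivered: (94.7 mW)(506.4 s) = 47.96 J.
Photons incident: 47.96 / 4.929e-19 = 9.730e19, i.e. 9.730e19/6.022e23 = 1.616e-4 mol.
Fraction absorbed: 1 − 10^(−1.43) = 0.9628.
Photons absorbed: 0.9628 × 1.616e-4 = 1.556e-4 mol.
Φ = 1.367e-6 mol / 1.556e-4 mol photons = 0.0088.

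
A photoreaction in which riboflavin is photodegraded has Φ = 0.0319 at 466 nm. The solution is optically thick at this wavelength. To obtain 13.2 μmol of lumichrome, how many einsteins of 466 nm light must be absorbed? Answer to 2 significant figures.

4.1×10⁻⁴ einstein

Product: 13.2 μmol = 1.32×10⁻⁵ mol.
Photons that must be absorbed: 1.32×10⁻⁵ / 0.0319 = 4.138×10⁻⁴ mol.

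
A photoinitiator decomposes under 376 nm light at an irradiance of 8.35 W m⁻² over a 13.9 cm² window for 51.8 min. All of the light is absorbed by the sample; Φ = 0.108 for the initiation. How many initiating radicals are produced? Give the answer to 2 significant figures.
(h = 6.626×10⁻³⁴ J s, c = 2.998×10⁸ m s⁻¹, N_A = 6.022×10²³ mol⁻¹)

7.4×10¹⁸ initiating radicals

Photon energy at 376 nm: hc/λ = (6.626×10⁻³⁴)(2.998×10⁸)/(376×10⁻⁹) = 5.283×10⁻¹⁹ J.
Energy delivered: (8.35 W m⁻²)(13.9×10⁻⁴ m²)(3108 s) = 36.07 J.
Photons incident: 36.07 / 5.283×10⁻¹⁹ = 6.828×10¹⁹, i.e. 6.828×10¹⁹/6.022×10²³ = 1.134×10⁻⁴ mol.
Product: Φ × n_abs = 0.108 × 1.134×10⁻⁴ = 1.225×10⁻⁵ mol.
As a count: 1.225×10⁻⁵ × 6.022×10²³ = 7.4×10¹⁸.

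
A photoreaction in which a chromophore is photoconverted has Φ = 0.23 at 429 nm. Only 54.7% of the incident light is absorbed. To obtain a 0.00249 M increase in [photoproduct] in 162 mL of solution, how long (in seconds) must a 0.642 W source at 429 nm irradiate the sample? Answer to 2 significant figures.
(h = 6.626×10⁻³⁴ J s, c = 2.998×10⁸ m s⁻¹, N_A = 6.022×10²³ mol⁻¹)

Product: (0.00249 M)(0.162 L) = 4.034×10⁻⁴ mol.
Photons that must be absorbed: 4.034×10⁻⁴ / 0.23 = 0.001754 mol.
Incident photons needed: 0.001754 / 0.547 = 0.003207 mol.
Photon energy: hc/λ = 4.630×10⁻¹⁹ J; per mole, 2.788×10⁵ J mol⁻¹.
Energy required: 0.003207 × 2.788×10⁵ = 894.1 J.
Time: 894.1 J / 0.642 W = 1400 s.

t ≈ 1400 s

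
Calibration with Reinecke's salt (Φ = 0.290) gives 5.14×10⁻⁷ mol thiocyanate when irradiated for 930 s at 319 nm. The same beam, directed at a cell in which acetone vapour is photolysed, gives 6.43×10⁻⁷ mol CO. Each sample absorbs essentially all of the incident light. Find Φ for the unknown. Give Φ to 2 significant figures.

Φ = 0.36

Photons absorbed by the actinometer: 5.14×10⁻⁷ / 0.290 = 1.772×10⁻⁶ mol.
Φ(unknown) = 6.43×10⁻⁷ / 1.772×10⁻⁶ = 0.36.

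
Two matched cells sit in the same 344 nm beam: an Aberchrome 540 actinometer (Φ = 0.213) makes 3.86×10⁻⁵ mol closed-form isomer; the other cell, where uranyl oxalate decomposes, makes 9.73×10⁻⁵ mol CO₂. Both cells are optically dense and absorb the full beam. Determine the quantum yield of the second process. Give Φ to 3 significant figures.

Φ = 0.537

Photons absorbed by the actinometer: 3.86×10⁻⁵ / 0.213 = 1.812×10⁻⁴ mol.
Φ(unknown) = 9.73×10⁻⁵ / 1.812×10⁻⁴ = 0.537.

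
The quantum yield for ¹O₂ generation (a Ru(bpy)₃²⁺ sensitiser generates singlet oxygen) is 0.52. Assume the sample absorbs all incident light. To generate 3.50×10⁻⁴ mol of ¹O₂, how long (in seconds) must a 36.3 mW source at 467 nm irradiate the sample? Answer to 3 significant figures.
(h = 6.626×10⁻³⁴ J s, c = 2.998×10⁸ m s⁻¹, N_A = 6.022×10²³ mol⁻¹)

Photons that must be absorbed: 3.50×10⁻⁴ / 0.52 = 6.731×10⁻⁴ mol.
Photon energy: hc/λ = 4.254×10⁻¹⁹ J; per mole, 2.562×10⁵ J mol⁻¹.
Energy required: 6.731×10⁻⁴ × 2.562×10⁵ = 172.4 J.
Time: 172.4 J / 0.0363 W = 4750 s.

t ≈ 4750 s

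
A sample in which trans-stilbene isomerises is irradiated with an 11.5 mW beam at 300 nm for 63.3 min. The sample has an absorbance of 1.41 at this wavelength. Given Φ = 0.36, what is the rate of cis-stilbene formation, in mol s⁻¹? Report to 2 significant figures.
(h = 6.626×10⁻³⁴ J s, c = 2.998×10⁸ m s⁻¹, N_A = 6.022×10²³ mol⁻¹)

Photon energy at 300 nm: hc/λ = (6.626×10⁻³⁴)(2.998×10⁸)/(300×10⁻⁹) = 6.622×10⁻¹⁹ J.
Energy delivered: (11.5 mW)(3798 s) = 43.68 J.
Photons incident: 43.68 / 6.622×10⁻¹⁹ = 6.596×10¹⁹, i.e. 6.596×10¹⁹/6.022×10²³ = 1.095×10⁻⁴ mol.
Fraction absorbed: 1 − 10^(−1.41) = 0.9611.
Photons absorbed: 0.9611 × 1.095×10⁻⁴ = 1.052×10⁻⁴ mol.
Product formed: 0.36 × 1.052×10⁻⁴ = 3.787×10⁻⁵ mol.
Rate: 3.787×10⁻⁵ / 3798 s = 1.0×10⁻⁸ mol s⁻¹.

1.0×10⁻⁸ mol s⁻¹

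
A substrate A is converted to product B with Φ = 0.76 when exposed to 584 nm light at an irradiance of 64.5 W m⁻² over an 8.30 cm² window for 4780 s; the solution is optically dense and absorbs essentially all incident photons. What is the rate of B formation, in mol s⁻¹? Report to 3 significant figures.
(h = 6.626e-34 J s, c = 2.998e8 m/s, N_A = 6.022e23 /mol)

Photon energy at 584 nm: hc/λ = (6.626e-34)(2.998e8)/(584e-9) = 3.401e-19 J.
Energy delivered: (64.5 W m⁻²)(8.30e-4 m²)(4780 s) = 255.9 J.
Photons incident: 255.9 / 3.401e-19 = 7.524e20, i.e. 7.524e20/6.022e23 = 0.001249 mol.
Product formed: 0.76 × 0.001249 = 9.492e-4 mol.
Rate: 9.492e-4 / 4780 s = 1.99e-7 mol s⁻¹.

1.99e-7 mol s⁻¹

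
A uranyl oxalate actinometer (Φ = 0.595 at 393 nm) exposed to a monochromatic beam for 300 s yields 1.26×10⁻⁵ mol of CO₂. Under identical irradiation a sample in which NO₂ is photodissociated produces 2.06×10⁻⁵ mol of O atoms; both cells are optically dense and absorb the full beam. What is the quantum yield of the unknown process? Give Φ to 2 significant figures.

Photons absorbed by the actinometer: 1.26×10⁻⁵ / 0.595 = 2.118×10⁻⁵ mol.
Φ(unknown) = 2.06×10⁻⁵ / 2.118×10⁻⁵ = 0.97.

Φ = 0.97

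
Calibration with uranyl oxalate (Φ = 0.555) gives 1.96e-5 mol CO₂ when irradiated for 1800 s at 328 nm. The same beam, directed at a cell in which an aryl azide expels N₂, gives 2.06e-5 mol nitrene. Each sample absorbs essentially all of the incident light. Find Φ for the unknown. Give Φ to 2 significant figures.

Φ = 0.58

Photons absorbed by the actinometer: 1.96e-5 / 0.555 = 3.532e-5 mol.
Φ(unknown) = 2.06e-5 / 3.532e-5 = 0.58.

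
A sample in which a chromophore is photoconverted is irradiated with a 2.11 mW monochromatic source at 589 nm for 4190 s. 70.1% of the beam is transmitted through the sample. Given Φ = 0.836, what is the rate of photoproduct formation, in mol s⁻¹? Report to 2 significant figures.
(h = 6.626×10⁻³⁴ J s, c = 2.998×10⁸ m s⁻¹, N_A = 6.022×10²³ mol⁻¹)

Photon energy at 589 nm: hc/λ = (6.626×10⁻³⁴)(2.998×10⁸)/(589×10⁻⁹) = 3.373×10⁻¹⁹ J.
Energy delivered: (2.11 mW)(4190 s) = 8.841 J.
Photons incident: 8.841 / 3.373×10⁻¹⁹ = 2.621×10¹⁹, i.e. 2.621×10¹⁹/6.022×10²³ = 4.352×10⁻⁵ mol.
Fraction absorbed: 1 − 70.1/100 = 0.2990.
Photons absorbed: 0.2990 × 4.352×10⁻⁵ = 1.301×10⁻⁵ mol.
Product formed: 0.836 × 1.301×10⁻⁵ = 1.088×10⁻⁵ mol.
Rate: 1.088×10⁻⁵ / 4190 s = 2.6×10⁻⁹ mol s⁻¹.

2.6×10⁻⁹ mol s⁻¹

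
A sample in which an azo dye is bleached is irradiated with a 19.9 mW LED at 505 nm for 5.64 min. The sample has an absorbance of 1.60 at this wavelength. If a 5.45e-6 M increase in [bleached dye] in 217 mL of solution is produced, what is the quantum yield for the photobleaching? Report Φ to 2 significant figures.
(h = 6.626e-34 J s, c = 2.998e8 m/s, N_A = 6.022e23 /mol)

Product: (5.45e-6 M)(0.217 L) = 1.183e-6 mol.
Photon energy at 505 nm: hc/λ = (6.626e-34)(2.998e8)/(505e-9) = 3.934e-19 J.
Energy delivered: (19.9 mW)(338.4 s) = 6.734 J.
Photons incident: 6.734 / 3.934e-19 = 1.712e19, i.e. 1.712e19/6.022e23 = 2.843e-5 mol.
Fraction absorbed: 1 − 10^(−1.60) = 0.9749.
Photons absorbed: 0.9749 × 2.843e-5 = 2.772e-5 mol.
Φ = 1.183e-6 mol / 2.772e-5 mol photons = 0.043.

Φ = 0.043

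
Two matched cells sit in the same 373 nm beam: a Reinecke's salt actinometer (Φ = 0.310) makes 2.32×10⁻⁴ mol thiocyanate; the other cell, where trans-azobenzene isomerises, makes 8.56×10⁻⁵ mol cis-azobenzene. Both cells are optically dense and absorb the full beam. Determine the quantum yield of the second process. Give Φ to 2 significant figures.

Photons absorbed by the actinometer: 2.32×10⁻⁴ / 0.310 = 7.484×10⁻⁴ mol.
Φ(unknown) = 8.56×10⁻⁵ / 7.484×10⁻⁴ = 0.11.

Φ = 0.11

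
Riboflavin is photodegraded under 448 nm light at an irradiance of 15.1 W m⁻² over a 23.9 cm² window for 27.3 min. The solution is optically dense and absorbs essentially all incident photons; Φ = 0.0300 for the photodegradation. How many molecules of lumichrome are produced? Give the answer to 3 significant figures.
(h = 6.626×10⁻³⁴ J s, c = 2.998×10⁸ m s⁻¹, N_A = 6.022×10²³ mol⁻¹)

Photon energy at 448 nm: hc/λ = (6.626×10⁻³⁴)(2.998×10⁸)/(448×10⁻⁹) = 4.434×10⁻¹⁹ J.
Energy delivered: (15.1 W m⁻²)(23.9×10⁻⁴ m²)(1638 s) = 59.11 J.
Photons incident: 59.11 / 4.434×10⁻¹⁹ = 1.333×10²⁰, i.e. 1.333×10²⁰/6.022×10²³ = 2.214×10⁻⁴ mol.
Product: Φ × n_abs = 0.0300 × 2.214×10⁻⁴ = 6.642×10⁻⁶ mol.
As a count: 6.642×10⁻⁶ × 6.022×10²³ = 4.00×10¹⁸.

4.00×10¹⁸ molecules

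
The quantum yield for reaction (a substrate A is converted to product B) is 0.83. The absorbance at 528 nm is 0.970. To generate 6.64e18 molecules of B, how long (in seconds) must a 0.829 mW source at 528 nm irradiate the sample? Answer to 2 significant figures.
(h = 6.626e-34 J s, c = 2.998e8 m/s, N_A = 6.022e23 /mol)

Product: 6.64e18 / 6.022e23 = 1.103e-5 mol.
Photons that must be absorbed: 1.103e-5 / 0.83 = 1.329e-5 mol.
Fraction absorbed: 1 − 10^(−0.970) = 0.8928.
Incident photons needed: 1.329e-5 / 0.8928 = 1.489e-5 mol.
Photon energy: hc/λ = 3.762e-19 J; per mole, 2.265e5 J mol⁻¹.
Energy required: 1.489e-5 × 2.265e5 = 3.373 J.
Time: 3.373 J / 0.000829 W = 4100 s.

t ≈ 4100 s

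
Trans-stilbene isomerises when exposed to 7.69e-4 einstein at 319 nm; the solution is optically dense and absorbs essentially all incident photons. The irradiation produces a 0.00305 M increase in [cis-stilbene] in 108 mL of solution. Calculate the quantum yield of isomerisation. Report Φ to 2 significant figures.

Product: (0.00305 M)(0.108 L) = 3.294e-4 mol.
Φ = 3.294e-4 mol / 7.69e-4 mol photons = 0.43.

Φ = 0.43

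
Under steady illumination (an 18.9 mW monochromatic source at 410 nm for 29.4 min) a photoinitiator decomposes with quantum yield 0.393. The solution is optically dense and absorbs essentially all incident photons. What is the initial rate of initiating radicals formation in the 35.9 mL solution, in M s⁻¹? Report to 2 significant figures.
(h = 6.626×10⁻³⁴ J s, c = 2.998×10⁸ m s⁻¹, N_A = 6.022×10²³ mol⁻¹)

7.1×10⁻⁷ M s⁻¹

Photon energy at 410 nm: hc/λ = (6.626×10⁻³⁴)(2.998×10⁸)/(410×10⁻⁹) = 4.845×10⁻¹⁹ J.
Energy delivered: (18.9 mW)(1764 s) = 33.34 J.
Photons incident: 33.34 / 4.845×10⁻¹⁹ = 6.881×10¹⁹, i.e. 6.881×10¹⁹/6.022×10²³ = 1.143×10⁻⁴ mol.
Product formed: 0.393 × 1.143×10⁻⁴ = 4.492×10⁻⁵ mol.
Rate: 4.492×10⁻⁵ mol / (1764 s × 0.0359 L) = 7.1×10⁻⁷ M s⁻¹.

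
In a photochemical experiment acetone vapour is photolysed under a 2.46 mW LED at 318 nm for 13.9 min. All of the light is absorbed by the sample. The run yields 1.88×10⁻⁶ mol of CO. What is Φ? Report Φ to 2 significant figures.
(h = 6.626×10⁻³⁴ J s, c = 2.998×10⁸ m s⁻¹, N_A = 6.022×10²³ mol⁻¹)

Φ = 0.34

Photon energy at 318 nm: hc/λ = (6.626×10⁻³⁴)(2.998×10⁸)/(318×10⁻⁹) = 6.247×10⁻¹⁹ J.
Energy delivered: (2.46 mW)(834 s) = 2.052 J.
Photons incident: 2.052 / 6.247×10⁻¹⁹ = 3.285×10¹⁸, i.e. 3.285×10¹⁸/6.022×10²³ = 5.455×10⁻⁶ mol.
Φ = 1.88×10⁻⁶ mol / 5.455×10⁻⁶ mol photons = 0.34.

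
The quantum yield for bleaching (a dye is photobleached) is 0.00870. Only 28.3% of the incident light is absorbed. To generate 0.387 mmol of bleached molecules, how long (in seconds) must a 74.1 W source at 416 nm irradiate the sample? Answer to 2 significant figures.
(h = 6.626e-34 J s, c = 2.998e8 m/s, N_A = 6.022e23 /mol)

Product: 0.387 mmol = 3.87e-4 mol.
Photons that must be absorbed: 3.87e-4 / 0.00870 = 0.04448 mol.
Incident photons needed: 0.04448 / 0.283 = 0.1572 mol.
Photon energy: hc/λ = 4.775e-19 J; per mole, 2.876e5 J mol⁻¹.
Energy required: 0.1572 × 2.876e5 = 4.521e4 J.
Time: 4.521e4 J / 74.1 W = 610 s.

t ≈ 610 s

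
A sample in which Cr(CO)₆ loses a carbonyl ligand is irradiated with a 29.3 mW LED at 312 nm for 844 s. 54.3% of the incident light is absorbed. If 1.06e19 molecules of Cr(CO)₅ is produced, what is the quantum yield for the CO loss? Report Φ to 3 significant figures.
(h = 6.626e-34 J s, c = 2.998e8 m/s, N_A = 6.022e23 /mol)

Product: 1.06e19 / 6.022e23 = 1.760e-5 mol.
Photon energy at 312 nm: hc/λ = (6.626e-34)(2.998e8)/(312e-9) = 6.367e-19 J.
Energy delivered: (29.3 mW)(844 s) = 24.73 J.
Photons incident: 24.73 / 6.367e-19 = 3.884e19, i.e. 3.884e19/6.022e23 = 6.450e-5 mol.
Photons absorbed: 0.543 × 6.450e-5 = 3.502e-5 mol.
Φ = 1.760e-5 mol / 3.502e-5 mol photons = 0.503.

Φ = 0.503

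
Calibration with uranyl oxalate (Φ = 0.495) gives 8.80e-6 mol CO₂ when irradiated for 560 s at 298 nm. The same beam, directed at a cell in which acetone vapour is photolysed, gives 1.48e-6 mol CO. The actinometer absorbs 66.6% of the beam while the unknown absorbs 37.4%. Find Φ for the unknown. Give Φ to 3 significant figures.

Photons absorbed by the actinometer: 8.80e-6 / 0.495 = 1.778e-5 mol.
Incident flux: 1.778e-5 / 0.666 = 2.670e-5 einstein.
Absorbed by unknown: 0.374 × 2.670e-5 = 9.986e-6 mol.
Φ(unknown) = 1.48e-6 / 9.986e-6 = 0.148.

Φ = 0.148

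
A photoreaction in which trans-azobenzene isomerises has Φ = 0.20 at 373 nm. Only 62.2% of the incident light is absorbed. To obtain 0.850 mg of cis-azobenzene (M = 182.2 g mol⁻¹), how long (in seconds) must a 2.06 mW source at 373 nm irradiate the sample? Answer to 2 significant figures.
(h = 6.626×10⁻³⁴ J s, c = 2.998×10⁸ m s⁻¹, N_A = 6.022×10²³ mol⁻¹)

Product: 0.850 mg / 182.2 g mol⁻¹ = 4.665×10⁻⁶ mol.
Photons that must be absorbed: 4.665×10⁻⁶ / 0.20 = 2.333×10⁻⁵ mol.
Incident photons needed: 2.333×10⁻⁵ / 0.622 = 3.751×10⁻⁵ mol.
Photon energy: hc/λ = 5.326×10⁻¹⁹ J; per mole, 3.207×10⁵ J mol⁻¹.
Energy required: 3.751×10⁻⁵ × 3.207×10⁵ = 12.03 J.
Time: 12.03 J / 0.00206 W = 5800 s.

t ≈ 5800 s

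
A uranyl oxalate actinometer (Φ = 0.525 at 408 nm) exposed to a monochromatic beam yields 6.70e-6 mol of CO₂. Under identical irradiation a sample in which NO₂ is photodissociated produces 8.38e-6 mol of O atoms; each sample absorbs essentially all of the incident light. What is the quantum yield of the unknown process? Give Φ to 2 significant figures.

Photons absorbed by the actinometer: 6.70e-6 / 0.525 = 1.276e-5 mol.
Φ(unknown) = 8.38e-6 / 1.276e-5 = 0.66.

Φ = 0.66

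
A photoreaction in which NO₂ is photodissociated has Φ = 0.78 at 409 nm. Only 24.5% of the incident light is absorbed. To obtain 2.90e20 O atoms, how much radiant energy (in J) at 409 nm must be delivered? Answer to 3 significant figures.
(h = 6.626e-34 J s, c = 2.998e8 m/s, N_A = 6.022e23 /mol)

737 J

Product: 2.90e20 / 6.022e23 = 4.816e-4 mol.
Photons that must be absorbed: 4.816e-4 / 0.78 = 6.174e-4 mol.
Incident photons needed: 6.174e-4 / 0.245 = 0.002520 mol.
Photon energy: hc/λ = 4.857e-19 J; per mole, 2.925e5 J mol⁻¹.
Energy required: 0.002520 × 2.925e5 = 737 J.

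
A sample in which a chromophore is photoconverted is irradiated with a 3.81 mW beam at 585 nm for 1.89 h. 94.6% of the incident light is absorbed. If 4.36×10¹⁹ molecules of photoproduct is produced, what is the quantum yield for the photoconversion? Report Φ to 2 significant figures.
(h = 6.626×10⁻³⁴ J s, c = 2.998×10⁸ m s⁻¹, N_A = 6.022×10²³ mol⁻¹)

Product: 4.36×10¹⁹ / 6.022×10²³ = 7.240×10⁻⁵ mol.
Photon energy at 585 nm: hc/λ = (6.626×10⁻³⁴)(2.998×10⁸)/(585×10⁻⁹) = 3.396×10⁻¹⁹ J.
Energy delivered: (3.81 mW)(6804 s) = 25.92 J.
Photons incident: 25.92 / 3.396×10⁻¹⁹ = 7.633×10¹⁹, i.e. 7.633×10¹⁹/6.022×10²³ = 1.268×10⁻⁴ mol.
Photons absorbed: 0.946 × 1.268×10⁻⁴ = 1.200×10⁻⁴ mol.
Φ = 7.240×10⁻⁵ mol / 1.200×10⁻⁴ mol photons = 0.60.

Φ = 0.60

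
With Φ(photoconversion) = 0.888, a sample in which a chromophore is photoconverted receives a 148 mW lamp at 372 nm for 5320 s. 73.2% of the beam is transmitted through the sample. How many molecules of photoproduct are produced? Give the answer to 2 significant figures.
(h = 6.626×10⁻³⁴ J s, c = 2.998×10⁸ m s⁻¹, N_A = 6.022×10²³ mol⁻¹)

Photon energy at 372 nm: hc/λ = (6.626×10⁻³⁴)(2.998×10⁸)/(372×10⁻⁹) = 5.340×10⁻¹⁹ J.
Energy delivered: (148 mW)(5320 s) = 787.4 J.
Photons incident: 787.4 / 5.340×10⁻¹⁹ = 1.475×10²¹, i.e. 1.475×10²¹/6.022×10²³ = 0.002449 mol.
Fraction absorbed: 1 − 73.2/100 = 0.2680.
Photons absorbed: 0.2680 × 0.002449 = 6.563×10⁻⁴ mol.
Product: Φ × n_abs = 0.888 × 6.563×10⁻⁴ = 5.828×10⁻⁴ mol.
As a count: 5.828×10⁻⁴ × 6.022×10²³ = 3.5×10²⁰.

3.5×10²⁰ molecules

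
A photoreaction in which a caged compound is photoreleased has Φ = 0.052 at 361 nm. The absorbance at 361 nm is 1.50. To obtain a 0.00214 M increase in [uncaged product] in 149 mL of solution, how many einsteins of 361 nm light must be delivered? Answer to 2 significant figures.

0.0063 einstein

Product: (0.00214 M)(0.149 L) = 3.189e-4 mol.
Photons that must be absorbed: 3.189e-4 / 0.052 = 0.006133 mol.
Fraction absorbed: 1 − 10^(−1.50) = 0.9684.
Incident photons needed: 0.006133 / 0.9684 = 0.006333 mol.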